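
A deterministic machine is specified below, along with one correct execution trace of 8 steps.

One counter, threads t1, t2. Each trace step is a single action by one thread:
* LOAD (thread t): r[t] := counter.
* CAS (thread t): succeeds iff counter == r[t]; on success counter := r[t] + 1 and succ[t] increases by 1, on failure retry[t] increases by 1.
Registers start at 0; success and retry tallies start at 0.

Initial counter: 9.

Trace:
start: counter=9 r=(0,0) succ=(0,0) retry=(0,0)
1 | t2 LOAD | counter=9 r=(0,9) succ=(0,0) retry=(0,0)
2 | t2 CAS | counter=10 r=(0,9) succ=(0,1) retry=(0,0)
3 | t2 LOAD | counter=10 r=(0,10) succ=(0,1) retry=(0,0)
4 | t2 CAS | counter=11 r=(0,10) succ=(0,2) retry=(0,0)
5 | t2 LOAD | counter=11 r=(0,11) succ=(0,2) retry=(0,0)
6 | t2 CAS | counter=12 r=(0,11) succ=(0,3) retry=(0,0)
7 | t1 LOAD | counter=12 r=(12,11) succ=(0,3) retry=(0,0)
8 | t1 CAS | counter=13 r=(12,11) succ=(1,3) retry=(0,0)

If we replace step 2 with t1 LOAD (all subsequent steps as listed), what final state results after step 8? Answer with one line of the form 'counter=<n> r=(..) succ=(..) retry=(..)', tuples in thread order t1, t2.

counter=12 r=(11,10) succ=(1,2) retry=(0,0)

(re-executing from step 2 with the substitution; state before step 2: counter=9 r=(0,9) succ=(0,0) retry=(0,0))
2 | t1 LOAD | counter=9 r=(9,9) succ=(0,0) retry=(0,0)
3 | t2 LOAD | counter=9 r=(9,9) succ=(0,0) retry=(0,0)
4 | t2 CAS | counter=10 r=(9,9) succ=(0,1) retry=(0,0)
5 | t2 LOAD | counter=10 r=(9,10) succ=(0,1) retry=(0,0)
6 | t2 CAS | counter=11 r=(9,10) succ=(0,2) retry=(0,0)
7 | t1 LOAD | counter=11 r=(11,10) succ=(0,2) retry=(0,0)
8 | t1 CAS | counter=12 r=(11,10) succ=(1,2) retry=(0,0)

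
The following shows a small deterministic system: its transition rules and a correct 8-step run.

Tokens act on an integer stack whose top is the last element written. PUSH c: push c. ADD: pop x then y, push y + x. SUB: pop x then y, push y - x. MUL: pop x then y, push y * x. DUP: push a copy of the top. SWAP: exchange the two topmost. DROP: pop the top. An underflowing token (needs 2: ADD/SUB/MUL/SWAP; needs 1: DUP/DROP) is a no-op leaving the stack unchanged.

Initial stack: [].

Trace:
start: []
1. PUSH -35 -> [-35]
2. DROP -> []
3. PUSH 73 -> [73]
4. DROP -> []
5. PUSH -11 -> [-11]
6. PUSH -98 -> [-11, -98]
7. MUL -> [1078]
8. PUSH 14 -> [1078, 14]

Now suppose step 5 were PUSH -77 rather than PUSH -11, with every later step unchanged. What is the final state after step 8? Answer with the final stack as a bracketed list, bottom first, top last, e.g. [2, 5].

(re-executing from step 5 with the substitution; state before step 5: [])
5. PUSH -77 -> [-77]
6. PUSH -98 -> [-77, -98]
7. MUL -> [7546]
8. PUSH 14 -> [7546, 14]

[7546, 14]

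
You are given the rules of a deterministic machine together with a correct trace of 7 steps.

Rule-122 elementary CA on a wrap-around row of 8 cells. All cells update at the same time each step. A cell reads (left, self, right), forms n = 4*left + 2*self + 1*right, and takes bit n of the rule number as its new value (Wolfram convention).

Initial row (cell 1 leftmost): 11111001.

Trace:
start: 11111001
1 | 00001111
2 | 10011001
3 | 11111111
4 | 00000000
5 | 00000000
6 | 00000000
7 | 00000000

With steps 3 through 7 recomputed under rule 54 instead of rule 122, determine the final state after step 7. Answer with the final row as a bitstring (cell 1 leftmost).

(re-executing steps 3..7 under rule 54; state before step 3: 10011001)
3 | 01100110
4 | 10011001
5 | 01100110
6 | 10011001
7 | 01100110

01100110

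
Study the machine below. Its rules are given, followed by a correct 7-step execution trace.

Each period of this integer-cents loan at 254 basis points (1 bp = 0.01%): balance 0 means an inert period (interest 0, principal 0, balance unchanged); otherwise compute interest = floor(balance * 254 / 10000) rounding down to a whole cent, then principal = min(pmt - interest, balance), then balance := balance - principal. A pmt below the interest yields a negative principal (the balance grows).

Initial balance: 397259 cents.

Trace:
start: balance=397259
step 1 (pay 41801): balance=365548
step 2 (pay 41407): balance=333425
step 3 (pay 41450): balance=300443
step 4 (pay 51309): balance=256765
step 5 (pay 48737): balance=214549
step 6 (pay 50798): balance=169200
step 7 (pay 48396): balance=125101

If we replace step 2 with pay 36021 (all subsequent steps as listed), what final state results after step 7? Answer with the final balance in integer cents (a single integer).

131207

(re-executing from step 2 with the substitution; state before step 2: balance=365548)
step 2 (pay 36021): balance=338811
step 3 (pay 41450): balance=305966
step 4 (pay 51309): balance=262428
step 5 (pay 48737): balance=220356
step 6 (pay 50798): balance=175155
step 7 (pay 48396): balance=131207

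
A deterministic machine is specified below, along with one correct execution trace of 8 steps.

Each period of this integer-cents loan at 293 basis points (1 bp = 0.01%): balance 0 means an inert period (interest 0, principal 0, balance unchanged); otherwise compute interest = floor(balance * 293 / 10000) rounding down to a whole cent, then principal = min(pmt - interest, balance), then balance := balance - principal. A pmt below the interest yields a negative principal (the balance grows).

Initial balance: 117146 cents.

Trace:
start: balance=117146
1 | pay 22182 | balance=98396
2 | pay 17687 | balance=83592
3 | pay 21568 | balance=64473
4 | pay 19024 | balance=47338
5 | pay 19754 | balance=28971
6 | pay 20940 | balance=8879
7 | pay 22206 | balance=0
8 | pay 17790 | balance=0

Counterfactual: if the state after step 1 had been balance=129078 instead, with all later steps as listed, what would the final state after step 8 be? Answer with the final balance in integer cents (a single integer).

state after step 1 := balance=129078
2 | pay 17687 | balance=115172
3 | pay 21568 | balance=96978
4 | pay 19024 | balance=80795
5 | pay 19754 | balance=63408
6 | pay 20940 | balance=44325
7 | pay 22206 | balance=23417
8 | pay 17790 | balance=6313

6313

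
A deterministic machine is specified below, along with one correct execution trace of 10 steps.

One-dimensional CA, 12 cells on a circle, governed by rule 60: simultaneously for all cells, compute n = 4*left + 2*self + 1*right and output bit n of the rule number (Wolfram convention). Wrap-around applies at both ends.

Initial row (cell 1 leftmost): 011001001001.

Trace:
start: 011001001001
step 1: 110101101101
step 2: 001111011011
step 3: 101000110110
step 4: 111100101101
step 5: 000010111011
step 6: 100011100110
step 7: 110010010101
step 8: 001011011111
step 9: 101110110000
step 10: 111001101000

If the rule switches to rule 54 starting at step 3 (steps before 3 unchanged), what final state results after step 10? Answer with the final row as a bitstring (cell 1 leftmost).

000001000001

(re-executing steps 3..10 under rule 54; state before step 3: 001111011011)
step 3: 110000100100
step 4: 001001111111
step 5: 111110000000
step 6: 000001000001
step 7: 100011100011
step 8: 010100010100
step 9: 111110111110
step 10: 000001000001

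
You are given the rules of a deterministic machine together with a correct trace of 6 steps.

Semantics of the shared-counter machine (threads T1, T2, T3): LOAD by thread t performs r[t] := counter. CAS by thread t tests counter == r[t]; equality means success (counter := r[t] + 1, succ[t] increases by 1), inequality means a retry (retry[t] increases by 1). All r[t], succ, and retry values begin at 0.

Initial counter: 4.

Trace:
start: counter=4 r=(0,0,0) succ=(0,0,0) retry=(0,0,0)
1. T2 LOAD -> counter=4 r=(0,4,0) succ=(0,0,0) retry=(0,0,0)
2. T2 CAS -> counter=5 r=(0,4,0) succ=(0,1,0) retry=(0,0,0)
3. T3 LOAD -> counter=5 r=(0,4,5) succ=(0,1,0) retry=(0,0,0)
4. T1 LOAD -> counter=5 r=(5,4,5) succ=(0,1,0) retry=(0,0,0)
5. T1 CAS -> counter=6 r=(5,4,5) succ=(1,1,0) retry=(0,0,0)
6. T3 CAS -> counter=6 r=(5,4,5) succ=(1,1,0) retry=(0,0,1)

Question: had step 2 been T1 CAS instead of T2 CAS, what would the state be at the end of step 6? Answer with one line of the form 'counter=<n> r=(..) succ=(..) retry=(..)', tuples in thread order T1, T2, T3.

counter=5 r=(4,4,4) succ=(1,0,0) retry=(1,0,1)

(re-executing from step 2 with the substitution; state before step 2: counter=4 r=(0,4,0) succ=(0,0,0) retry=(0,0,0))
2. T1 CAS -> counter=4 r=(0,4,0) succ=(0,0,0) retry=(1,0,0)
3. T3 LOAD -> counter=4 r=(0,4,4) succ=(0,0,0) retry=(1,0,0)
4. T1 LOAD -> counter=4 r=(4,4,4) succ=(0,0,0) retry=(1,0,0)
5. T1 CAS -> counter=5 r=(4,4,4) succ=(1,0,0) retry=(1,0,0)
6. T3 CAS -> counter=5 r=(4,4,4) succ=(1,0,0) retry=(1,0,1)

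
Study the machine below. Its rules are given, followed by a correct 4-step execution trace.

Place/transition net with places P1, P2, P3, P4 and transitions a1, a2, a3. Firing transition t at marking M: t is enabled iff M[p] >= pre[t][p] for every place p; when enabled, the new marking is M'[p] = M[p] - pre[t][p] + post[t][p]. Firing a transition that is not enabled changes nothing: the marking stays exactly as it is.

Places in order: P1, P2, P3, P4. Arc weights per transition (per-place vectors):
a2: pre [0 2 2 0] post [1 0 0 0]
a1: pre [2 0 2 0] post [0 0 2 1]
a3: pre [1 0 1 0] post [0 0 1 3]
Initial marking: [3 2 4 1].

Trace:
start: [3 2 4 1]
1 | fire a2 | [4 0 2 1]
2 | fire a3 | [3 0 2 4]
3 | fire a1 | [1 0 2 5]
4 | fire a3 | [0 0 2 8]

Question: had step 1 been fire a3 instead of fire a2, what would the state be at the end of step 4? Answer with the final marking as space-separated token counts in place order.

(re-executing from step 1 with the substitution; state before step 1: [3 2 4 1])
1 | fire a3 | [2 2 4 4]
2 | fire a3 | [1 2 4 7]
3 | fire a1 | [1 2 4 7]
4 | fire a3 | [0 2 4 10]

0 2 4 10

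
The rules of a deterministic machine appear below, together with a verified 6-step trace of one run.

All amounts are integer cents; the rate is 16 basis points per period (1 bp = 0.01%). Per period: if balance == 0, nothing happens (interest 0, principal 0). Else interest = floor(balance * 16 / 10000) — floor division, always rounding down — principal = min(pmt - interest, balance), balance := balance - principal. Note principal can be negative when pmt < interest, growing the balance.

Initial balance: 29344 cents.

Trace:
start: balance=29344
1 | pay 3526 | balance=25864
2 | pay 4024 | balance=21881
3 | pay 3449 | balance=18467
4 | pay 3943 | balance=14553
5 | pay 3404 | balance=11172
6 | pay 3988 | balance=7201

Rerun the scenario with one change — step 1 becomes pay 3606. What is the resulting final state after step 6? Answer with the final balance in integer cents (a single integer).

7120

(re-executing from step 1 with the substitution; state before step 1: balance=29344)
1 | pay 3606 | balance=25784
2 | pay 4024 | balance=21801
3 | pay 3449 | balance=18386
4 | pay 3943 | balance=14472
5 | pay 3404 | balance=11091
6 | pay 3988 | balance=7120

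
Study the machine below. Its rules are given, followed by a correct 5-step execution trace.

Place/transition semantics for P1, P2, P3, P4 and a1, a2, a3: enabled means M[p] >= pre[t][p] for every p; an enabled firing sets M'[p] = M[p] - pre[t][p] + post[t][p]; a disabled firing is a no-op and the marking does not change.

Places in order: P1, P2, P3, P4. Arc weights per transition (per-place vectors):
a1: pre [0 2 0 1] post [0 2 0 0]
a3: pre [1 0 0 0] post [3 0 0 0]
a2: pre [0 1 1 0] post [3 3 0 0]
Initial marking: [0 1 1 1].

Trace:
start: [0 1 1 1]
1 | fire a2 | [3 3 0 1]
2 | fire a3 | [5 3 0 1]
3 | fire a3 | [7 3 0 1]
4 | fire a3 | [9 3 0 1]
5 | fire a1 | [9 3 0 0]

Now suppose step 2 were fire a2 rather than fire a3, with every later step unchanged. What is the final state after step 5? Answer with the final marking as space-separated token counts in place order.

7 3 0 0

(re-executing from step 2 with the substitution; state before step 2: [3 3 0 1])
2 | fire a2 | [3 3 0 1]
3 | fire a3 | [5 3 0 1]
4 | fire a3 | [7 3 0 1]
5 | fire a1 | [7 3 0 0]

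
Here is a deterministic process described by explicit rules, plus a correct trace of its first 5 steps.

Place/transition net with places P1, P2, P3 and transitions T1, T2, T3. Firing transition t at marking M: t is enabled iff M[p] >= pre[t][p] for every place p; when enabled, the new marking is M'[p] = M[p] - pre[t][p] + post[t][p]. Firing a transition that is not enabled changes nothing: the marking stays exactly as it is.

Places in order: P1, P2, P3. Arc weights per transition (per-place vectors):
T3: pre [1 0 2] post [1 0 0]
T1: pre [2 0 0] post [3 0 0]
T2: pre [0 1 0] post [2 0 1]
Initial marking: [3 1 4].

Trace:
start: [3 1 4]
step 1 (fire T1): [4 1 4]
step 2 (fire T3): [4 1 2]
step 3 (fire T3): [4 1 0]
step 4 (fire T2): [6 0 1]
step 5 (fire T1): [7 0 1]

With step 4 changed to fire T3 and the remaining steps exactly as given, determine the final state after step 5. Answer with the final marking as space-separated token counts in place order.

5 1 0

(re-executing from step 4 with the substitution; state before step 4: [4 1 0])
step 4 (fire T3): [4 1 0]
step 5 (fire T1): [5 1 0]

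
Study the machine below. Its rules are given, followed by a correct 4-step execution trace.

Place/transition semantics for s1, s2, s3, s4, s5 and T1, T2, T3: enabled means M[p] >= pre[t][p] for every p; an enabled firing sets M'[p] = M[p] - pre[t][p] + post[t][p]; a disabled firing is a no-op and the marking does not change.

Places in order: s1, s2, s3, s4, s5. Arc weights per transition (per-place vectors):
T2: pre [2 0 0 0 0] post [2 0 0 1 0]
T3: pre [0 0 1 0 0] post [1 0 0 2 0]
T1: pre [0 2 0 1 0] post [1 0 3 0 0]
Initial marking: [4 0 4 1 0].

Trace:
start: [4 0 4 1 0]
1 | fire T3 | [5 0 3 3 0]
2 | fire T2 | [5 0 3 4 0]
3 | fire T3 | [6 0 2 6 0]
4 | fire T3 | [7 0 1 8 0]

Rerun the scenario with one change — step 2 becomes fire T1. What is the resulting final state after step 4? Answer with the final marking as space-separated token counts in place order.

(re-executing from step 2 with the substitution; state before step 2: [5 0 3 3 0])
2 | fire T1 | [5 0 3 3 0]
3 | fire T3 | [6 0 2 5 0]
4 | fire T3 | [7 0 1 7 0]

7 0 1 7 0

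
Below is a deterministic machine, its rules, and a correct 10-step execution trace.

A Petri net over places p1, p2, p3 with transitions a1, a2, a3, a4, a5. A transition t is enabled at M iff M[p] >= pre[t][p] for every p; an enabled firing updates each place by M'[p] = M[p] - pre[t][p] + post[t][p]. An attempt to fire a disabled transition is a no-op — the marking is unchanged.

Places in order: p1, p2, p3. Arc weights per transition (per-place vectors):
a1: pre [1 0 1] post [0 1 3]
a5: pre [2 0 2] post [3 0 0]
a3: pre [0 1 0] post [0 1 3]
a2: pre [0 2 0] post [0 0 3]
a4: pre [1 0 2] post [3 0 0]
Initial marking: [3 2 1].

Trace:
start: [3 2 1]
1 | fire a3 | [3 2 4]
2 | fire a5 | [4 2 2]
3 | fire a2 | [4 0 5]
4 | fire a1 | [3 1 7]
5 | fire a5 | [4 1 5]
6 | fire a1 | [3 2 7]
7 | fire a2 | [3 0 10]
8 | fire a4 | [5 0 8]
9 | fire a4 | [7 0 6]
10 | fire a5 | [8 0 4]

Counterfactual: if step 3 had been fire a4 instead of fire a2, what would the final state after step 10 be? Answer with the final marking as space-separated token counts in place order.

8 0 1

(re-executing from step 3 with the substitution; state before step 3: [4 2 2])
3 | fire a4 | [6 2 0]
4 | fire a1 | [6 2 0]
5 | fire a5 | [6 2 0]
6 | fire a1 | [6 2 0]
7 | fire a2 | [6 0 3]
8 | fire a4 | [8 0 1]
9 | fire a4 | [8 0 1]
10 | fire a5 | [8 0 1]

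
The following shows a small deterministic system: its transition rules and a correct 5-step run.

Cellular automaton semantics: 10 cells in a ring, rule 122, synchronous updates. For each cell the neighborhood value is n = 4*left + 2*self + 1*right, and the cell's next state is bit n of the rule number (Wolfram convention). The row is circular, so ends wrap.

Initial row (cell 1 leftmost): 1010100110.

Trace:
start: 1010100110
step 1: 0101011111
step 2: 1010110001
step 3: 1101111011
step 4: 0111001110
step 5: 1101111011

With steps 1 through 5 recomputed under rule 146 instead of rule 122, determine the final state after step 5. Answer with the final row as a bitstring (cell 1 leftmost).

(re-executing steps 1..5 under rule 146; state before step 1: 1010100110)
step 1: 0000011000
step 2: 0000100100
step 3: 0001011010
step 4: 0010000001
step 5: 1101000010

1101000010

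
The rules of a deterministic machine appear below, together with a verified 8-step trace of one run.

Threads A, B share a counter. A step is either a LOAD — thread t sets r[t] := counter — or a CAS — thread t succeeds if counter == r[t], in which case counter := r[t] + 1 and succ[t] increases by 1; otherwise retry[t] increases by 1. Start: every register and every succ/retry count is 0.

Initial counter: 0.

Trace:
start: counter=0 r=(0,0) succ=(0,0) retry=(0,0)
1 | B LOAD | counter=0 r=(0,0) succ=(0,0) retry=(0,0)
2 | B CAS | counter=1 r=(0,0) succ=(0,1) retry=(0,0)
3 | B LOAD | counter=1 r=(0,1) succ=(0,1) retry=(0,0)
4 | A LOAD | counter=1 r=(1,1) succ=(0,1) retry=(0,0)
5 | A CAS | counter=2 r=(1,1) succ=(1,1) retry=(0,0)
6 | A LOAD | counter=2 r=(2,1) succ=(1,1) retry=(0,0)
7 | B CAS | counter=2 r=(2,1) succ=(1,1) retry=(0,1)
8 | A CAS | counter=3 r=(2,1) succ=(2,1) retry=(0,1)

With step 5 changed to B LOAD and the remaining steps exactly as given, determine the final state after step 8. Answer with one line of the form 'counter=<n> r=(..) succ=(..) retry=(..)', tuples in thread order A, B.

counter=2 r=(1,1) succ=(0,2) retry=(1,0)

(re-executing from step 5 with the substitution; state before step 5: counter=1 r=(1,1) succ=(0,1) retry=(0,0))
5 | B LOAD | counter=1 r=(1,1) succ=(0,1) retry=(0,0)
6 | A LOAD | counter=1 r=(1,1) succ=(0,1) retry=(0,0)
7 | B CAS | counter=2 r=(1,1) succ=(0,2) retry=(0,0)
8 | A CAS | counter=2 r=(1,1) succ=(0,2) retry=(1,0)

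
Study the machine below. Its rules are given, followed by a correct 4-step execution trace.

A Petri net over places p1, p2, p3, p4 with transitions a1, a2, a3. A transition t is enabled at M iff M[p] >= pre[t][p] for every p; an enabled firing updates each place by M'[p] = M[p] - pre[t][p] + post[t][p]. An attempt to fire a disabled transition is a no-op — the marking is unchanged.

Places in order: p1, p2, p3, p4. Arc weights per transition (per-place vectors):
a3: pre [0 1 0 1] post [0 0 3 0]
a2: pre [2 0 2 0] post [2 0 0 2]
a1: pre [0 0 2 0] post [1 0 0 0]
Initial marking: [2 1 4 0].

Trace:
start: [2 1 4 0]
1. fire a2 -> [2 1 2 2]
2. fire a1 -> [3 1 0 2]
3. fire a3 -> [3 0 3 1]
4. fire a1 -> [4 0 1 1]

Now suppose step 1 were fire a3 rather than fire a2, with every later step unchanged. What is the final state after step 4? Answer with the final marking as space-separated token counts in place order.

(re-executing from step 1 with the substitution; state before step 1: [2 1 4 0])
1. fire a3 -> [2 1 4 0]
2. fire a1 -> [3 1 2 0]
3. fire a3 -> [3 1 2 0]
4. fire a1 -> [4 1 0 0]

4 1 0 0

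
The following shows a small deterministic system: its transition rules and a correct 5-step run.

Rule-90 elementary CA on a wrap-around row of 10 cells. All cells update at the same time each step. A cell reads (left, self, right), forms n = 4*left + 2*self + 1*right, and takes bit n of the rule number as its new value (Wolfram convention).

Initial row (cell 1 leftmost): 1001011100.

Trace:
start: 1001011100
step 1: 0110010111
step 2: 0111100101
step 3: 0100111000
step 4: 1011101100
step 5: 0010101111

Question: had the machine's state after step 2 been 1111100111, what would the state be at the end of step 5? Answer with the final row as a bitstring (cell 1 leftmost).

state after step 2 := 1111100111
step 3: 0000111100
step 4: 0001100110
step 5: 0011111111

0011111111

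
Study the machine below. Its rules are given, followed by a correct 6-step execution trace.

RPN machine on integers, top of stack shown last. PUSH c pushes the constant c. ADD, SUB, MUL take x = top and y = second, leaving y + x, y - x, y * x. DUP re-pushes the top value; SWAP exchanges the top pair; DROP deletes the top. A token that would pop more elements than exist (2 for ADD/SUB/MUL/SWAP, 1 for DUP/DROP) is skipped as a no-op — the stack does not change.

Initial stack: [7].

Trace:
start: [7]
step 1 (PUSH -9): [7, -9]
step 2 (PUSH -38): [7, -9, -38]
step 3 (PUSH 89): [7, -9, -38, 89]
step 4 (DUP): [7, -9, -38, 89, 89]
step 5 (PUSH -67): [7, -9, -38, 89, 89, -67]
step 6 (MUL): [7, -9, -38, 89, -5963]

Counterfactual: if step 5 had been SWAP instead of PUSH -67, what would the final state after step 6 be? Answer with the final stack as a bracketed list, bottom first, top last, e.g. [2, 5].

(re-executing from step 5 with the substitution; state before step 5: [7, -9, -38, 89, 89])
step 5 (SWAP): [7, -9, -38, 89, 89]
step 6 (MUL): [7, -9, -38, 7921]

[7, -9, -38, 7921]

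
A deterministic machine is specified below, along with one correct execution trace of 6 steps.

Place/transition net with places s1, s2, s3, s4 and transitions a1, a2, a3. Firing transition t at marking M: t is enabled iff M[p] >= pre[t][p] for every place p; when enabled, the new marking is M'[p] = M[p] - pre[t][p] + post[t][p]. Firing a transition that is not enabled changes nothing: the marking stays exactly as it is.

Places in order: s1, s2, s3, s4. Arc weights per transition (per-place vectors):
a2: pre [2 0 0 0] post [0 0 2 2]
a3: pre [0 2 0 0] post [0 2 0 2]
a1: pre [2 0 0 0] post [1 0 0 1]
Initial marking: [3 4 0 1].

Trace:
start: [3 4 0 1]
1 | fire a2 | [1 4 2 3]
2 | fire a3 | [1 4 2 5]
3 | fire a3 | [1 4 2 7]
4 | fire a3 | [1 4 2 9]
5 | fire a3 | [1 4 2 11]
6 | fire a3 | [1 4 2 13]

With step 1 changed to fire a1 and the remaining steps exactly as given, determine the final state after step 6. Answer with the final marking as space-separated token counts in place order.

2 4 0 12

(re-executing from step 1 with the substitution; state before step 1: [3 4 0 1])
1 | fire a1 | [2 4 0 2]
2 | fire a3 | [2 4 0 4]
3 | fire a3 | [2 4 0 6]
4 | fire a3 | [2 4 0 8]
5 | fire a3 | [2 4 0 10]
6 | fire a3 | [2 4 0 12]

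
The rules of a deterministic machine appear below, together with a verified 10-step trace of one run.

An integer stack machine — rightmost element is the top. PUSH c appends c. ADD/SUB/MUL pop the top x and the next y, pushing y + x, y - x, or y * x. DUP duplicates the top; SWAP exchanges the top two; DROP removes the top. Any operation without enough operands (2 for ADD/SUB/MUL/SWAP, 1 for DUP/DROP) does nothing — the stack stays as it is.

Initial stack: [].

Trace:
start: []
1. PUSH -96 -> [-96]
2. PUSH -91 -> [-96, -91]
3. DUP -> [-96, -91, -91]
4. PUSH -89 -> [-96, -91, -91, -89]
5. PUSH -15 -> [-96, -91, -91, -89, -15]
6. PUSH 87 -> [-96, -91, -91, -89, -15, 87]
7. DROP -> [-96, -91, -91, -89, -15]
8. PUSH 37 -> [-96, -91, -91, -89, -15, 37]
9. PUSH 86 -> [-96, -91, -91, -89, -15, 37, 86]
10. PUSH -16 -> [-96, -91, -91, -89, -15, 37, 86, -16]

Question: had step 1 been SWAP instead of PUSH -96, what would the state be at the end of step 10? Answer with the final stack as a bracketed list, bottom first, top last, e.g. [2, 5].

[-91, -91, -89, -15, 37, 86, -16]

(re-executing from step 1 with the substitution; state before step 1: [])
1. SWAP -> []
2. PUSH -91 -> [-91]
3. DUP -> [-91, -91]
4. PUSH -89 -> [-91, -91, -89]
5. PUSH -15 -> [-91, -91, -89, -15]
6. PUSH 87 -> [-91, -91, -89, -15, 87]
7. DROP -> [-91, -91, -89, -15]
8. PUSH 37 -> [-91, -91, -89, -15, 37]
9. PUSH 86 -> [-91, -91, -89, -15, 37, 86]
10. PUSH -16 -> [-91, -91, -89, -15, 37, 86, -16]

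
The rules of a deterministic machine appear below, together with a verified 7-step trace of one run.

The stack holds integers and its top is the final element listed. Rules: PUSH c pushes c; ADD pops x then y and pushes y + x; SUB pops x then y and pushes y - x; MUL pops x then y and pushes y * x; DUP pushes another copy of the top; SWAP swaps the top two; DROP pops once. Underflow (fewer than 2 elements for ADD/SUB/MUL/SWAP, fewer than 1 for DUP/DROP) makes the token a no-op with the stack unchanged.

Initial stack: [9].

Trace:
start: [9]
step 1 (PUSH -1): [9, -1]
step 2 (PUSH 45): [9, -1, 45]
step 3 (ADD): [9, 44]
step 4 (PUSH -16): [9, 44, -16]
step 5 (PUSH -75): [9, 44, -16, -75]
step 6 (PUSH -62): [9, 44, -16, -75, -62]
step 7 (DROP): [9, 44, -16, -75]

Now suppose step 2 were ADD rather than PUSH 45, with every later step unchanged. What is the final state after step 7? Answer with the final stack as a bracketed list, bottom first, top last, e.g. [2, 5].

[8, -16, -75]

(re-executing from step 2 with the substitution; state before step 2: [9, -1])
step 2 (ADD): [8]
step 3 (ADD): [8]
step 4 (PUSH -16): [8, -16]
step 5 (PUSH -75): [8, -16, -75]
step 6 (PUSH -62): [8, -16, -75, -62]
step 7 (DROP): [8, -16, -75]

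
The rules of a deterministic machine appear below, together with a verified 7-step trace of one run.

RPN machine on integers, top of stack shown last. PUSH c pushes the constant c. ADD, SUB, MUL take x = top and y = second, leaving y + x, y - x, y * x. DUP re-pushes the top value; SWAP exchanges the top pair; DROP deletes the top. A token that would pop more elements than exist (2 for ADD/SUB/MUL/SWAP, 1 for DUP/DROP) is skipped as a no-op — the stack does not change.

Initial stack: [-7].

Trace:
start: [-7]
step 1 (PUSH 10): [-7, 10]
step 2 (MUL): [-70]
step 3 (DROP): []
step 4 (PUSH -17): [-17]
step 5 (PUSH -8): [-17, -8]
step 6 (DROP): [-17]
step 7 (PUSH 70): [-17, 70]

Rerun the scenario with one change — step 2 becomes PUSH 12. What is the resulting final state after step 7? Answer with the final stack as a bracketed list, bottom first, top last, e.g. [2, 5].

(re-executing from step 2 with the substitution; state before step 2: [-7, 10])
step 2 (PUSH 12): [-7, 10, 12]
step 3 (DROP): [-7, 10]
step 4 (PUSH -17): [-7, 10, -17]
step 5 (PUSH -8): [-7, 10, -17, -8]
step 6 (DROP): [-7, 10, -17]
step 7 (PUSH 70): [-7, 10, -17, 70]

[-7, 10, -17, 70]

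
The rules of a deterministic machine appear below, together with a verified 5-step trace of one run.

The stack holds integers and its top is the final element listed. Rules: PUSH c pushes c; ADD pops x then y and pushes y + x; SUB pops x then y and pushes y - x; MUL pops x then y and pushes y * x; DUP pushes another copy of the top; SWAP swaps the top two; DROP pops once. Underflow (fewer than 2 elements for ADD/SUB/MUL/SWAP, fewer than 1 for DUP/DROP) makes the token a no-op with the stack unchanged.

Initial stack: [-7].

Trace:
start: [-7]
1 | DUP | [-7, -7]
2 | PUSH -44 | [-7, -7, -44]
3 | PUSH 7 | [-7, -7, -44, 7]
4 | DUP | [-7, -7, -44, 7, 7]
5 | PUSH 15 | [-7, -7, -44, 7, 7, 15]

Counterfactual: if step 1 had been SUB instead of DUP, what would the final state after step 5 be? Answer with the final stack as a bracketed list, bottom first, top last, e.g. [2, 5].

[-7, -44, 7, 7, 15]

(re-executing from step 1 with the substitution; state before step 1: [-7])
1 | SUB | [-7]
2 | PUSH -44 | [-7, -44]
3 | PUSH 7 | [-7, -44, 7]
4 | DUP | [-7, -44, 7, 7]
5 | PUSH 15 | [-7, -44, 7, 7, 15]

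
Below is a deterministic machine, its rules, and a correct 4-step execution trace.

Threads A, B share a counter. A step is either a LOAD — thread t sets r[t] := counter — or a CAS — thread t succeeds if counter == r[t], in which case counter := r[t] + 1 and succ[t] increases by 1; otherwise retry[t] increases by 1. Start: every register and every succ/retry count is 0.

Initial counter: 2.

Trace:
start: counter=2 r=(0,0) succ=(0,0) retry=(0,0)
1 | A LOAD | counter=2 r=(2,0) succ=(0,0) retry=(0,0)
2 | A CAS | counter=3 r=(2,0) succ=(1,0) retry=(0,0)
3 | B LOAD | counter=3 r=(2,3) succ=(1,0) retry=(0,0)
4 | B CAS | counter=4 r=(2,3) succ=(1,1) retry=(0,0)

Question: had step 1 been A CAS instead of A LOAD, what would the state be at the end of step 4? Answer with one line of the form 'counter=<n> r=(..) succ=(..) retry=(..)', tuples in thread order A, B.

counter=3 r=(0,2) succ=(0,1) retry=(2,0)

(re-executing from step 1 with the substitution; state before step 1: counter=2 r=(0,0) succ=(0,0) retry=(0,0))
1 | A CAS | counter=2 r=(0,0) succ=(0,0) retry=(1,0)
2 | A CAS | counter=2 r=(0,0) succ=(0,0) retry=(2,0)
3 | B LOAD | counter=2 r=(0,2) succ=(0,0) retry=(2,0)
4 | B CAS | counter=3 r=(0,2) succ=(0,1) retry=(2,0)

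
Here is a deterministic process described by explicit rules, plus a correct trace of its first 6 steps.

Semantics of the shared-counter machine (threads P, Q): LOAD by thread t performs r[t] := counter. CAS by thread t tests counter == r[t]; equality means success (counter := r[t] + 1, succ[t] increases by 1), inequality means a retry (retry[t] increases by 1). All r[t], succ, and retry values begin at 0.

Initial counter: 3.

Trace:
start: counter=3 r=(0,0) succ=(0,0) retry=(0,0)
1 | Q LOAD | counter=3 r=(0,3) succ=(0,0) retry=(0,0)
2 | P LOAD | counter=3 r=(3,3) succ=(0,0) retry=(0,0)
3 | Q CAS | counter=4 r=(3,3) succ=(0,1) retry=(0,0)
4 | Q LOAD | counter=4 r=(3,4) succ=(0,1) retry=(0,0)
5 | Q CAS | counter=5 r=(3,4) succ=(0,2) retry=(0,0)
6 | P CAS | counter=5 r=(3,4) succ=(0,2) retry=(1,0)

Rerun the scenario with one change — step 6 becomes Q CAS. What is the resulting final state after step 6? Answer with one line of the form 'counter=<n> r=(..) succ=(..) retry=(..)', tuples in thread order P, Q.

counter=5 r=(3,4) succ=(0,2) retry=(0,1)

(re-executing from step 6 with the substitution; state before step 6: counter=5 r=(3,4) succ=(0,2) retry=(0,0))
6 | Q CAS | counter=5 r=(3,4) succ=(0,2) retry=(0,1)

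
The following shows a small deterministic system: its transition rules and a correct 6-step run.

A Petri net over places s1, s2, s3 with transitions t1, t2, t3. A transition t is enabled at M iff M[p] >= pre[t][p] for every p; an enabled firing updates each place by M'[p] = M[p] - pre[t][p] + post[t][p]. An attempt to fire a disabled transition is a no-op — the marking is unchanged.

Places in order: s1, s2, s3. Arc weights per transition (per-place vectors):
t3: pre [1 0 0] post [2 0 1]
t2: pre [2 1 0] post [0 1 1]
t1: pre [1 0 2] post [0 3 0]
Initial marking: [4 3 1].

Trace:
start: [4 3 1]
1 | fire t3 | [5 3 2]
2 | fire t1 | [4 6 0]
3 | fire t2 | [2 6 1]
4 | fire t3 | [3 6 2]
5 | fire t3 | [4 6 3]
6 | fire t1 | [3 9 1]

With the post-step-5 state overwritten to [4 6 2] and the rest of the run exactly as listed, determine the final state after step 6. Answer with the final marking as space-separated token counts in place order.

3 9 0

state after step 5 := [4 6 2]
6 | fire t1 | [3 9 0]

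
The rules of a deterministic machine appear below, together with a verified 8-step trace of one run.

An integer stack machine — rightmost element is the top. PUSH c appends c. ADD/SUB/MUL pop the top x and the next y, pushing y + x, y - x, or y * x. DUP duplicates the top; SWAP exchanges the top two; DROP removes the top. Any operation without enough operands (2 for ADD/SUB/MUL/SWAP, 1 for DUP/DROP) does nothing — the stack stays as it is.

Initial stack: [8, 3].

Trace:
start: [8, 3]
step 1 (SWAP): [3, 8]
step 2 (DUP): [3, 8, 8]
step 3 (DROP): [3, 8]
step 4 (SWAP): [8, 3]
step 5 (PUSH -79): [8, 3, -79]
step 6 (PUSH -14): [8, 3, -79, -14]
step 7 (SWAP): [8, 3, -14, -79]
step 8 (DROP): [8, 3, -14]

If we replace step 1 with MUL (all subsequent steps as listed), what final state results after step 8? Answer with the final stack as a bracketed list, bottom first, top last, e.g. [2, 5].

(re-executing from step 1 with the substitution; state before step 1: [8, 3])
step 1 (MUL): [24]
step 2 (DUP): [24, 24]
step 3 (DROP): [24]
step 4 (SWAP): [24]
step 5 (PUSH -79): [24, -79]
step 6 (PUSH -14): [24, -79, -14]
step 7 (SWAP): [24, -14, -79]
step 8 (DROP): [24, -14]

[24, -14]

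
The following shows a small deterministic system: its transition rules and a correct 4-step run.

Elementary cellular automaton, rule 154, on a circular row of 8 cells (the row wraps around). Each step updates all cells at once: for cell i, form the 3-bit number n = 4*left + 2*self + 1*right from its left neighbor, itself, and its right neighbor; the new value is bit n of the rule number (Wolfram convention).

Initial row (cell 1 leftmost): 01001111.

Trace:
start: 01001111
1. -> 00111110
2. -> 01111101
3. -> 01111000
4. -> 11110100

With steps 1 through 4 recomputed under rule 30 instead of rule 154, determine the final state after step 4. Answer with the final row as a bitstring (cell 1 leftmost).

(re-executing steps 1..4 under rule 30; state before step 1: 01001111)
1. -> 01111000
2. -> 11000100
3. -> 10101111
4. -> 00101000

00101000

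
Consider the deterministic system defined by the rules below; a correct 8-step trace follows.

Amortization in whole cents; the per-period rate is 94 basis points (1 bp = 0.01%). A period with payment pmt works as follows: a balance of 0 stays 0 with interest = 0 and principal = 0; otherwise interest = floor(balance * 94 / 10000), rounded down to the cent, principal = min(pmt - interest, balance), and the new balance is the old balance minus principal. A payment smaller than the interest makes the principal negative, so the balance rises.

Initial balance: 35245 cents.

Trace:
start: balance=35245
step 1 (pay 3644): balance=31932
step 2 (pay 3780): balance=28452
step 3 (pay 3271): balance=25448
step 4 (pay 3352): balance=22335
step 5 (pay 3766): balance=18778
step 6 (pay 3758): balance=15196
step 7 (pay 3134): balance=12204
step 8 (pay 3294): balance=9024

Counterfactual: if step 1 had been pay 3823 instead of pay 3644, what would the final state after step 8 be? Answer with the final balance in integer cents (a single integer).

8833

(re-executing from step 1 with the substitution; state before step 1: balance=35245)
step 1 (pay 3823): balance=31753
step 2 (pay 3780): balance=28271
step 3 (pay 3271): balance=25265
step 4 (pay 3352): balance=22150
step 5 (pay 3766): balance=18592
step 6 (pay 3758): balance=15008
step 7 (pay 3134): balance=12015
step 8 (pay 3294): balance=8833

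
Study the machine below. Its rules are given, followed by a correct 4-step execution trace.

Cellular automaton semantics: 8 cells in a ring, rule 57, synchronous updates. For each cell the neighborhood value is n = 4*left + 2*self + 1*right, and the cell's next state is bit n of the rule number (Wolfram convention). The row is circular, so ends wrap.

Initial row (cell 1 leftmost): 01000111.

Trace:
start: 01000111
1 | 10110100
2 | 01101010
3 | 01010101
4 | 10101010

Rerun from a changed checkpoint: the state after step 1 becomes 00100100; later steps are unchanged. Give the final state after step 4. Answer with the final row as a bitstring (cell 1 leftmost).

state after step 1 := 00100100
2 | 10010011
3 | 01001010
4 | 00100101

00100101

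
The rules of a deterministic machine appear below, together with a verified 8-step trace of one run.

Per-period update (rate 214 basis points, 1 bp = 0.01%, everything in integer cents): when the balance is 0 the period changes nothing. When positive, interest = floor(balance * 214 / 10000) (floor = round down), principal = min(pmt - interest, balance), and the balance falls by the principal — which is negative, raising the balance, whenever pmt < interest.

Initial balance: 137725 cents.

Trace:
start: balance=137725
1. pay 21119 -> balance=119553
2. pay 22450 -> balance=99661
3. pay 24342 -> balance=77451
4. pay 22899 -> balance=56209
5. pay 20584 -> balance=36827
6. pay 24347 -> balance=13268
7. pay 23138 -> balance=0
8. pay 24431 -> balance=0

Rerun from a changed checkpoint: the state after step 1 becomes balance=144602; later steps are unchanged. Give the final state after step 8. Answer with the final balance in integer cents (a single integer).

0

state after step 1 := balance=144602
2. pay 22450 -> balance=125246
3. pay 24342 -> balance=103584
4. pay 22899 -> balance=82901
5. pay 20584 -> balance=64091
6. pay 24347 -> balance=41115
7. pay 23138 -> balance=18856
8. pay 24431 -> balance=0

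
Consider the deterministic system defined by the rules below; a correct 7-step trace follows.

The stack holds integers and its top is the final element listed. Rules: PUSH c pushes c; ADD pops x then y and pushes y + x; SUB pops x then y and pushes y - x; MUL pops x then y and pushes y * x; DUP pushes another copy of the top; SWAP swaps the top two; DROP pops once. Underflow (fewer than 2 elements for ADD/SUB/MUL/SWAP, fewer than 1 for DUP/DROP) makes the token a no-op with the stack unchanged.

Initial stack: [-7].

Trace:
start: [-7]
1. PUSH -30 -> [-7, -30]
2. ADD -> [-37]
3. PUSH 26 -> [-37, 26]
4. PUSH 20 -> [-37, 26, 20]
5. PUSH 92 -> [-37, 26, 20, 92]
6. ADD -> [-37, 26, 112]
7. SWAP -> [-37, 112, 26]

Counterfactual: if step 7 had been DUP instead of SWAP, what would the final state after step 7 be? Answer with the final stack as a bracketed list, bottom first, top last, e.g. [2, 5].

[-37, 26, 112, 112]

(re-executing from step 7 with the substitution; state before step 7: [-37, 26, 112])
7. DUP -> [-37, 26, 112, 112]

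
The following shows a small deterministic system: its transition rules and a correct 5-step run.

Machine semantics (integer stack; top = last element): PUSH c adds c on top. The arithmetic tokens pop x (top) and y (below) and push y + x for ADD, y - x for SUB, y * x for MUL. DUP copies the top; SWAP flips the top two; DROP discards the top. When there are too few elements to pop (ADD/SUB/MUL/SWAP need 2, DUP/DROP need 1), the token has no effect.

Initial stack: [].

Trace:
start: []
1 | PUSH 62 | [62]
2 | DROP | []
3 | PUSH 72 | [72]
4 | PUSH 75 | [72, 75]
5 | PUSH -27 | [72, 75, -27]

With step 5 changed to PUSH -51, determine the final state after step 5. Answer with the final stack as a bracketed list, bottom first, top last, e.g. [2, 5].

(re-executing from step 5 with the substitution; state before step 5: [72, 75])
5 | PUSH -51 | [72, 75, -51]

[72, 75, -51]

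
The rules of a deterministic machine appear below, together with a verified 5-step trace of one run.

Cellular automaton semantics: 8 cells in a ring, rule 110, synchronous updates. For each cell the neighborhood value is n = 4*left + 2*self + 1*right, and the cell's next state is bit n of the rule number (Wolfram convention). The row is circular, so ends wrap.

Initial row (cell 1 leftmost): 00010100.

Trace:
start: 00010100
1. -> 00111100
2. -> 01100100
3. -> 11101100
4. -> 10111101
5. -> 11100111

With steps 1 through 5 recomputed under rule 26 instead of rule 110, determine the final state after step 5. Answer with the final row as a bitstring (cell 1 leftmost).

(re-executing steps 1..5 under rule 26; state before step 1: 00010100)
1. -> 00100010
2. -> 01010101
3. -> 00000000
4. -> 00000000
5. -> 00000000

00000000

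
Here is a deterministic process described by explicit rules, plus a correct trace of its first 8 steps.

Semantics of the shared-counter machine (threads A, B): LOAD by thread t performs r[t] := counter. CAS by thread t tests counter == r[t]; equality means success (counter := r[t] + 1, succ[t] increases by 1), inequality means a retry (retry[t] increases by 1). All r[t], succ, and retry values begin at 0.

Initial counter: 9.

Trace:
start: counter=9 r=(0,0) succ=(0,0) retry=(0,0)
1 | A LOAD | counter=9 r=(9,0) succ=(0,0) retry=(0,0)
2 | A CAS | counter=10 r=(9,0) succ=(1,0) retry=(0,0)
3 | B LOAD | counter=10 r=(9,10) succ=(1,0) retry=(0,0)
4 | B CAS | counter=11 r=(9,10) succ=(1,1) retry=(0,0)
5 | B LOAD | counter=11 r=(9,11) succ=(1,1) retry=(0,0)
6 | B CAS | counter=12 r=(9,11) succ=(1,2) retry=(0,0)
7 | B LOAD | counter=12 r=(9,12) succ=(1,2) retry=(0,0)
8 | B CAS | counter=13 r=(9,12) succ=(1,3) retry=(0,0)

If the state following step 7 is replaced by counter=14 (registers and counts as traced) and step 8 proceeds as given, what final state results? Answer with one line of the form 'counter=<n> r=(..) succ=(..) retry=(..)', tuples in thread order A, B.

state after step 7 := counter=14 r=(9,12) succ=(1,2) retry=(0,0)
8 | B CAS | counter=14 r=(9,12) succ=(1,2) retry=(0,1)

counter=14 r=(9,12) succ=(1,2) retry=(0,1)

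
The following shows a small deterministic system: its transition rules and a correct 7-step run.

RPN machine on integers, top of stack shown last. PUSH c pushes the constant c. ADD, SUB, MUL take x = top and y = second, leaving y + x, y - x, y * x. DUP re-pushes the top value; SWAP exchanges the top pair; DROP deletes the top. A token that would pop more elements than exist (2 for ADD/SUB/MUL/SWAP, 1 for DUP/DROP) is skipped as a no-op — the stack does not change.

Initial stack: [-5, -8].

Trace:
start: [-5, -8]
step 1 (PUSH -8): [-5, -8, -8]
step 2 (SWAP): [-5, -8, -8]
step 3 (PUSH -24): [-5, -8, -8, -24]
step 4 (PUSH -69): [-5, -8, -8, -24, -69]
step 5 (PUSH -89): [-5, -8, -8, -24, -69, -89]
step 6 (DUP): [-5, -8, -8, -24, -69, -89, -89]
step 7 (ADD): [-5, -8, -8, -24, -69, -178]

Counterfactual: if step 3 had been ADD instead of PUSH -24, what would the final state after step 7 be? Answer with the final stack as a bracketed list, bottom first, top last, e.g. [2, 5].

(re-executing from step 3 with the substitution; state before step 3: [-5, -8, -8])
step 3 (ADD): [-5, -16]
step 4 (PUSH -69): [-5, -16, -69]
step 5 (PUSH -89): [-5, -16, -69, -89]
step 6 (DUP): [-5, -16, -69, -89, -89]
step 7 (ADD): [-5, -16, -69, -178]

[-5, -16, -69, -178]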